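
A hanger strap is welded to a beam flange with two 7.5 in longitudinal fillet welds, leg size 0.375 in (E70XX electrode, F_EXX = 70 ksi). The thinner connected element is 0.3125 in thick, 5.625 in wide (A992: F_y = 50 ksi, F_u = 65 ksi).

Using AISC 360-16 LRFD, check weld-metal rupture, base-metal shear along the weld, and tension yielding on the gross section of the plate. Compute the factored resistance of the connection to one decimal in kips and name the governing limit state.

79.1 kips (gross-section yield governs)

Weld metal: throat = 0.707×0.375 = 0.26513 in, L = 2×7.5 = 15 in. φR_n = 0.75 × 0.6 × 70 × 0.26513 × 15 = 125.3 kips.
Base metal shear (0.3125 in plate): yield φR_n = 1.0×0.6×50×0.3125×15 = 140.6 kips; rupture φR_n = 0.75×0.6×65×0.3125×15 = 137.1 kips; take 137.1 kips (rupture).
Tension yield (gross): A_g = 5.625×0.3125 = 1.7578 in². φR_n = 0.90 × 50 × 1.7578 = 79.1 kips.
Governing: min(125.3, 137.1, 79.1) = 79.1 kips → gross-section yield.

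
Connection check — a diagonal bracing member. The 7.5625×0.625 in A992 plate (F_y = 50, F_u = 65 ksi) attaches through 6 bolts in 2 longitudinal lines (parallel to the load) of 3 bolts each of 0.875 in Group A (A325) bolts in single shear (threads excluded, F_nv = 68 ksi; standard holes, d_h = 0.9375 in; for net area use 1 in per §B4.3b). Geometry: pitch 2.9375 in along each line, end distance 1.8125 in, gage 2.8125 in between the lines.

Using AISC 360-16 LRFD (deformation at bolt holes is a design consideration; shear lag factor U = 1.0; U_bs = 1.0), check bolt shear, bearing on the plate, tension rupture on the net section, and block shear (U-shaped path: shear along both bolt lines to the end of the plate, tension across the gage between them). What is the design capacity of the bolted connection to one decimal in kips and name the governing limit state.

169.5 kips (net-section rupture governs)

Bolt shear: A_b = π(0.875)²/4 = 0.60132 in². φR_n = 0.75 × 68 × 0.60132 × 6 × 1 = 184.0 kips.
Bearing (0.625 in plate, F_u = 65 ksi): end bolts L_c = 1.8125 − 0.9375/2 = 1.34375, R_n = min(1.2×1.34375×0.625×65, 2.4×0.875×0.625×65) = 65.508 kips/bolt; interior L_c = 2.9375 − 0.9375 = 2, R_n = 85.313 kips/bolt. φR_n = 0.75 × (2×65.508 + 4×85.313) = 354.2 kips.
Tension rupture (net): A_n = (7.5625 − 2×1)×0.625 = 3.4766 in² (U = 1.0, A_e = A_n). φR_n = 0.75 × 65 × 3.4766 = 169.5 kips.
Block shear: shear path 2×[1.8125+2×2.9375] = 2×7.6875 in, A_gv = 9.6094, A_nv = 2×(7.6875 − 2.5×1)×0.625 = 6.4844 in²; tension across gage: (2.8125 − 1×1)×0.625 = 1.1328 in². R_n = min(0.6×65×6.4844, 0.6×50×9.6094) + 1.0×65×1.1328 = min(252.89, 288.28) + 73.632 = 326.52 kips. φR_n = 0.75 × 326.52 = 244.9 kips.
Governing: min(184.0, 354.2, 169.5, 244.9) = 169.5 kips → net-section rupture.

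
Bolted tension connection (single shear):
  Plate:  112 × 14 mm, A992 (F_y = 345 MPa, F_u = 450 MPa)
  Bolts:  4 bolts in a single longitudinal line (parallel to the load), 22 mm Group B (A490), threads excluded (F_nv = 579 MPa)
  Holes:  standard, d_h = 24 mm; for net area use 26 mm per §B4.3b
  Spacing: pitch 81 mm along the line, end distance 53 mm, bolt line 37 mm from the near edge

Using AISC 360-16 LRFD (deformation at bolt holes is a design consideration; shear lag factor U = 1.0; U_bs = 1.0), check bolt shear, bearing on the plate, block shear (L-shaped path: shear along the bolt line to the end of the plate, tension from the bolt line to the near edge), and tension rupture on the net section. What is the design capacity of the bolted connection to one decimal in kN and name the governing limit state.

Bolt shear: A_b = π(22)²/4 = 380.13 mm². φR_n = 0.75 × 579 × 380.13 × 4 × 1 = 660.3 kN.
Bearing (14 mm plate, F_u = 450 MPa): end bolts L_c = 53 − 24/2 = 41, R_n = min(1.2×41×14×450, 2.4×22×14×450) = 309.96 kN/bolt; interior L_c = 81 − 24 = 57, R_n = 332.64 kN/bolt. φR_n = 0.75 × (1×309.96 + 3×332.64) = 980.9 kN.
Block shear: shear path 1×[53+3×81] = 1×296 mm, A_gv = 4144, A_nv = 1×(296 − 3.5×26)×14 = 2870 mm²; tension to near edge: (37 − 0.5×26)×14 = 336 mm². R_n = min(0.6×450×2870, 0.6×345×4144) + 1.0×450×336 = min(774.9, 857.81) + 151.2 = 926.1 kN. φR_n = 0.75 × 926.1 = 694.6 kN.
Tension rupture (net): A_n = (112 − 1×26)×14 = 1204 mm² (U = 1.0, A_e = A_n). φR_n = 0.75 × 450 × 1204 = 406.4 kN.
Governing: min(660.3, 980.9, 694.6, 406.4) = 406.4 kN → net-section rupture.

406.4 kN (net-section rupture governs)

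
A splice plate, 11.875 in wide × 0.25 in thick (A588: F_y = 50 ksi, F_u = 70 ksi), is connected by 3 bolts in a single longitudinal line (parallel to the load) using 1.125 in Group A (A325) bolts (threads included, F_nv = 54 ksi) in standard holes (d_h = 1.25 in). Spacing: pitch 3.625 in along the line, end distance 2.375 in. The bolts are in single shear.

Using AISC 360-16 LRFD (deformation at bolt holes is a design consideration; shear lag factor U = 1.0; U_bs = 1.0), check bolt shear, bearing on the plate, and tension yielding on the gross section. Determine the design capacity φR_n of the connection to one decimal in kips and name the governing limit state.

Bolt shear: A_b = π(1.125)²/4 = 0.99402 in². φR_n = 0.75 × 54 × 0.99402 × 3 × 1 = 120.8 kips.
Bearing (0.25 in plate, F_u = 70 ksi): end bolts L_c = 2.375 − 1.25/2 = 1.75, R_n = min(1.2×1.75×0.25×70, 2.4×1.125×0.25×70) = 36.75 kips/bolt; interior L_c = 3.625 − 1.25 = 2.375, R_n = 47.25 kips/bolt. φR_n = 0.75 × (1×36.75 + 2×47.25) = 98.4 kips.
Tension yield (gross): A_g = 11.875×0.25 = 2.9688 in². φR_n = 0.90 × 50 × 2.9688 = 133.6 kips.
Governing: min(120.8, 98.4, 133.6) = 98.4 kips → bearing.

98.4 kips (bearing governs)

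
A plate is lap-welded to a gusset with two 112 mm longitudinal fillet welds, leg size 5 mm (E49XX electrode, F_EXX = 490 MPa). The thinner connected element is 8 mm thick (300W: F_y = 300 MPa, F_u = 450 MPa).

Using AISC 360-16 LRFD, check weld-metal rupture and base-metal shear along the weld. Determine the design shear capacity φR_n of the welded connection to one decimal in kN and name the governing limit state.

Weld metal: throat = 0.707×5 = 3.535 mm, L = 2×112 = 224 mm. φR_n = 0.75 × 0.6 × 490 × 3.535 × 224 = 174.6 kN.
Base metal shear (8 mm plate): yield φR_n = 1.0×0.6×300×8×224 = 322.6 kN; rupture φR_n = 0.75×0.6×450×8×224 = 362.9 kN; take 322.6 kN (yield).
Governing: min(174.6, 322.6) = 174.6 kN → weld metal.

174.6 kN (weld metal governs)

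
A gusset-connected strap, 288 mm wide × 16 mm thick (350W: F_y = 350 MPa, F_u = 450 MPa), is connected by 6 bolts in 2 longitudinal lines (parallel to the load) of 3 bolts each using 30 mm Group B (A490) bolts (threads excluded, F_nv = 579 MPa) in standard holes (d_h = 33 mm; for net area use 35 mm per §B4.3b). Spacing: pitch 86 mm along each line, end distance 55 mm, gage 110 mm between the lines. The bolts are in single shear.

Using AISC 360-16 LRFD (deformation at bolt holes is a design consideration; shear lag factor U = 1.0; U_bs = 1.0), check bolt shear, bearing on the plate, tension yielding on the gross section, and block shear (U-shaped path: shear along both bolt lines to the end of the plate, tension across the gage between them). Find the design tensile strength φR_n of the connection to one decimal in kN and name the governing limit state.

1309.0 kN (block shear governs)

Bolt shear: A_b = π(30)²/4 = 706.86 mm². φR_n = 0.75 × 579 × 706.86 × 6 × 1 = 1841.7 kN.
Bearing (16 mm plate, F_u = 450 MPa): end bolts L_c = 55 − 33/2 = 38.5, R_n = min(1.2×38.5×16×450, 2.4×30×16×450) = 332.64 kN/bolt; interior L_c = 86 − 33 = 53, R_n = 457.92 kN/bolt. φR_n = 0.75 × (2×332.64 + 4×457.92) = 1872.7 kN.
Tension yield (gross): A_g = 288×16 = 4608 mm². φR_n = 0.90 × 350 × 4608 = 1451.5 kN.
Block shear: shear path 2×[55+2×86] = 2×227 mm, A_gv = 7264, A_nv = 2×(227 − 2.5×35)×16 = 4464 mm²; tension across gage: (110 − 1×35)×16 = 1200 mm². R_n = min(0.6×450×4464, 0.6×350×7264) + 1.0×450×1200 = min(1205.3, 1525.4) + 540 = 1745.3 kN. φR_n = 0.75 × 1745.3 = 1309.0 kN.
Governing: min(1841.7, 1872.7, 1451.5, 1309.0) = 1309.0 kN → block shear.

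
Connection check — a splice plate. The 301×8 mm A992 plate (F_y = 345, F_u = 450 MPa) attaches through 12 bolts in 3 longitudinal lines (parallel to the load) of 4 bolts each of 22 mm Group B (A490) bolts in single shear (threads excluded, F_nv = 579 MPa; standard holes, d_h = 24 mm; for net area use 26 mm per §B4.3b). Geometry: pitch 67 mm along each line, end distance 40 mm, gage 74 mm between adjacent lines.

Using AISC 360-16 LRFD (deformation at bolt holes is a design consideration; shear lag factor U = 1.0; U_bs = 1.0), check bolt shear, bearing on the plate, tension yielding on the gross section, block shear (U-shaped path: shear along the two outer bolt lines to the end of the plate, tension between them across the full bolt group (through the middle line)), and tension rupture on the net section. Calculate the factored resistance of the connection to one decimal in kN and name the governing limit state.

602.1 kN (net-section rupture governs)

Bolt shear: A_b = π(22)²/4 = 380.13 mm². φR_n = 0.75 × 579 × 380.13 × 12 × 1 = 1980.9 kN.
Bearing (8 mm plate, F_u = 450 MPa): end bolts L_c = 40 − 24/2 = 28, R_n = min(1.2×28×8×450, 2.4×22×8×450) = 120.96 kN/bolt; interior L_c = 67 − 24 = 43, R_n = 185.76 kN/bolt. φR_n = 0.75 × (3×120.96 + 9×185.76) = 1526.0 kN.
Tension yield (gross): A_g = 301×8 = 2408 mm². φR_n = 0.90 × 345 × 2408 = 747.7 kN.
Block shear: shear path 2×[40+3×67] = 2×241 mm, A_gv = 3856, A_nv = 2×(241 − 3.5×26)×8 = 2400 mm²; tension across gage: (148 − 2×26)×8 = 768 mm². R_n = min(0.6×450×2400, 0.6×345×3856) + 1.0×450×768 = min(648, 798.19) + 345.6 = 993.6 kN. φR_n = 0.75 × 993.6 = 745.2 kN.
Tension rupture (net): A_n = (301 − 3×26)×8 = 1784 mm² (U = 1.0, A_e = A_n). φR_n = 0.75 × 450 × 1784 = 602.1 kN.
Governing: min(1980.9, 1526.0, 747.7, 745.2, 602.1) = 602.1 kN → net-section rupture.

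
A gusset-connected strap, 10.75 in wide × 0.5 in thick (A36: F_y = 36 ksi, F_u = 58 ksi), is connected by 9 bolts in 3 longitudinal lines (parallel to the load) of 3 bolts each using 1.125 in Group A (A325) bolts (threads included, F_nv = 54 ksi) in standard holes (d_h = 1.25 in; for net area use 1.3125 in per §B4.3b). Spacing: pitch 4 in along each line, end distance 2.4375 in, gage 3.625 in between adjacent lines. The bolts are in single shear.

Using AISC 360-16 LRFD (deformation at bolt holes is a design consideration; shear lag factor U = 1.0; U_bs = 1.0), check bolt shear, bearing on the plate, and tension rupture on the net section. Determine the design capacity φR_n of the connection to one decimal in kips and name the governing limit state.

148.2 kips (net-section rupture governs)

Bolt shear: A_b = π(1.125)²/4 = 0.99402 in². φR_n = 0.75 × 54 × 0.99402 × 9 × 1 = 362.3 kips.
Bearing (0.5 in plate, F_u = 58 ksi): end bolts L_c = 2.4375 − 1.25/2 = 1.8125, R_n = min(1.2×1.8125×0.5×58, 2.4×1.125×0.5×58) = 63.075 kips/bolt; interior L_c = 4 − 1.25 = 2.75, R_n = 78.3 kips/bolt. φR_n = 0.75 × (3×63.075 + 6×78.3) = 494.3 kips.
Tension rupture (net): A_n = (10.75 − 3×1.3125)×0.5 = 3.4063 in² (U = 1.0, A_e = A_n). φR_n = 0.75 × 58 × 3.4063 = 148.2 kips.
Governing: min(362.3, 494.3, 148.2) = 148.2 kips → net-section rupture.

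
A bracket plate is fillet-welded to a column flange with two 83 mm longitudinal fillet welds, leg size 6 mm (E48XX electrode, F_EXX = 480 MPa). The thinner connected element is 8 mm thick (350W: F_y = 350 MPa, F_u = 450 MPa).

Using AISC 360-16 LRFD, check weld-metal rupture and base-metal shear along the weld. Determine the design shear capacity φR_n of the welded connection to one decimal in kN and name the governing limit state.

Weld metal: throat = 0.707×6 = 4.242 mm, L = 2×83 = 166 mm. φR_n = 0.75 × 0.6 × 480 × 4.242 × 166 = 152.1 kN.
Base metal shear (8 mm plate): yield φR_n = 1.0×0.6×350×8×166 = 278.9 kN; rupture φR_n = 0.75×0.6×450×8×166 = 268.9 kN; take 268.9 kN (rupture).
Governing: min(152.1, 268.9) = 152.1 kN → weld metal.

152.1 kN (weld metal governs)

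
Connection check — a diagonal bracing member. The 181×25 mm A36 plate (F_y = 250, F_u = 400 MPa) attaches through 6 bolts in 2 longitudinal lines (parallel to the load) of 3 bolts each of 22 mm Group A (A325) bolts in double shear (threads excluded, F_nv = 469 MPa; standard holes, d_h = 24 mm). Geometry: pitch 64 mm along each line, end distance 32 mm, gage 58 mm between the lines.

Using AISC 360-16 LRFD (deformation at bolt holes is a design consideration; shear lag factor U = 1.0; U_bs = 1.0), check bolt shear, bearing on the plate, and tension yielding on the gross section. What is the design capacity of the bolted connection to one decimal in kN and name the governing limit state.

Bolt shear: A_b = π(22)²/4 = 380.13 mm². φR_n = 0.75 × 469 × 380.13 × 6 × 2 = 1604.5 kN.
Bearing (25 mm plate, F_u = 400 MPa): end bolts L_c = 32 − 24/2 = 20, R_n = min(1.2×20×25×400, 2.4×22×25×400) = 240 kN/bolt; interior L_c = 64 − 24 = 40, R_n = 480 kN/bolt. φR_n = 0.75 × (2×240 + 4×480) = 1800.0 kN.
Tension yield (gross): A_g = 181×25 = 4525 mm². φR_n = 0.90 × 250 × 4525 = 1018.1 kN.
Governing: min(1604.5, 1800.0, 1018.1) = 1018.1 kN → gross-section yield.

1018.1 kN (gross-section yield governs)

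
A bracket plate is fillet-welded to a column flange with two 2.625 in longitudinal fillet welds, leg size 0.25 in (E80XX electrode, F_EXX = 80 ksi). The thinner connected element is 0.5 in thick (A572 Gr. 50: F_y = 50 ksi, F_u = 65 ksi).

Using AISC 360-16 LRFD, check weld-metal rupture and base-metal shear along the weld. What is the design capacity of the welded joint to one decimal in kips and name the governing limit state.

Weld metal: throat = 0.707×0.25 = 0.17675 in, L = 2×2.625 = 5.25 in. φR_n = 0.75 × 0.6 × 80 × 0.17675 × 5.25 = 33.4 kips.
Base metal shear (0.5 in plate): yield φR_n = 1.0×0.6×50×0.5×5.25 = 78.8 kips; rupture φR_n = 0.75×0.6×65×0.5×5.25 = 76.8 kips; take 76.8 kips (rupture).
Governing: min(33.4, 76.8) = 33.4 kips → weld metal.

33.4 kips (weld metal governs)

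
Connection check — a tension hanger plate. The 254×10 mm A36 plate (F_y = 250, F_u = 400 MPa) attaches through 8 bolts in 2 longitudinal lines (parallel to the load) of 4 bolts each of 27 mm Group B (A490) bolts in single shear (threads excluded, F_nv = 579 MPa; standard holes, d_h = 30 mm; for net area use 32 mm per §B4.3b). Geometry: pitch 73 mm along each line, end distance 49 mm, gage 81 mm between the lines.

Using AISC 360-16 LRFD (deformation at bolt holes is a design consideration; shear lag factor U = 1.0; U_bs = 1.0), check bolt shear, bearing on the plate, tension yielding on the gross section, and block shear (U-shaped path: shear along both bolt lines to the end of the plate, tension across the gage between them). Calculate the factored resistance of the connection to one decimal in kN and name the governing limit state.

571.5 kN (gross-section yield governs)

Bolt shear: A_b = π(27)²/4 = 572.56 mm². φR_n = 0.75 × 579 × 572.56 × 8 × 1 = 1989.1 kN.
Bearing (10 mm plate, F_u = 400 MPa): end bolts L_c = 49 − 30/2 = 34, R_n = min(1.2×34×10×400, 2.4×27×10×400) = 163.2 kN/bolt; interior L_c = 73 − 30 = 43, R_n = 206.4 kN/bolt. φR_n = 0.75 × (2×163.2 + 6×206.4) = 1173.6 kN.
Tension yield (gross): A_g = 254×10 = 2540 mm². φR_n = 0.90 × 250 × 2540 = 571.5 kN.
Block shear: shear path 2×[49+3×73] = 2×268 mm, A_gv = 5360, A_nv = 2×(268 − 3.5×32)×10 = 3120 mm²; tension across gage: (81 − 1×32)×10 = 490 mm². R_n = min(0.6×400×3120, 0.6×250×5360) + 1.0×400×490 = min(748.8, 804) + 196 = 944.8 kN. φR_n = 0.75 × 944.8 = 708.6 kN.
Governing: min(1989.1, 1173.6, 571.5, 708.6) = 571.5 kN → gross-section yield.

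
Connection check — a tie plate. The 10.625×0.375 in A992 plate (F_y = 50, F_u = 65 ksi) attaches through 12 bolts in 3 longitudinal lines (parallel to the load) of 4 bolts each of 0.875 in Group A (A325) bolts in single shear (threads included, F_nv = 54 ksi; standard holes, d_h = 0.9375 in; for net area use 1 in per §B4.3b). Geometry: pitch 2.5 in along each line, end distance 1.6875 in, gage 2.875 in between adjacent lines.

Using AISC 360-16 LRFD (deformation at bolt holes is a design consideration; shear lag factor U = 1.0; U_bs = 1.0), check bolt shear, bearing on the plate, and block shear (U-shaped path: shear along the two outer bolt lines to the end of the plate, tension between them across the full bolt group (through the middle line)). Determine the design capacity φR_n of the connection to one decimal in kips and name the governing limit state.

193.3 kips (block shear governs)

Bolt shear: A_b = π(0.875)²/4 = 0.60132 in². φR_n = 0.75 × 54 × 0.60132 × 12 × 1 = 292.2 kips.
Bearing (0.375 in plate, F_u = 65 ksi): end bolts L_c = 1.6875 − 0.9375/2 = 1.21875, R_n = min(1.2×1.21875×0.375×65, 2.4×0.875×0.375×65) = 35.648 kips/bolt; interior L_c = 2.5 − 0.9375 = 1.5625, R_n = 45.703 kips/bolt. φR_n = 0.75 × (3×35.648 + 9×45.703) = 388.7 kips.
Block shear: shear path 2×[1.6875+3×2.5] = 2×9.1875 in, A_gv = 6.8906, A_nv = 2×(9.1875 − 3.5×1)×0.375 = 4.2656 in²; tension across gage: (5.75 − 2×1)×0.375 = 1.4063 in². R_n = min(0.6×65×4.2656, 0.6×50×6.8906) + 1.0×65×1.4063 = min(166.36, 206.72) + 91.41 = 257.77 kips. φR_n = 0.75 × 257.77 = 193.3 kips.
Governing: min(292.2, 388.7, 193.3) = 193.3 kips → block shear.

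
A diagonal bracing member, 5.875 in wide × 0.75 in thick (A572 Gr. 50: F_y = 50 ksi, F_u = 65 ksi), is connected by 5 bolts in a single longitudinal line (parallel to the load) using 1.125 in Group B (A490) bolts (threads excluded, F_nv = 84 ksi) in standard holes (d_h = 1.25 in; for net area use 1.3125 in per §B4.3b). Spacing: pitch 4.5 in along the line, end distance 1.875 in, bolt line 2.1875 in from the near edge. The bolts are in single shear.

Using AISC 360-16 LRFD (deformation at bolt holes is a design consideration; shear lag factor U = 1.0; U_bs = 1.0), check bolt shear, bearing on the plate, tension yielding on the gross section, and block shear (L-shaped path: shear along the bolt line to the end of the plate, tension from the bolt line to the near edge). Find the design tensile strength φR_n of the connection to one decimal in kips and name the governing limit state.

Bolt shear: A_b = π(1.125)²/4 = 0.99402 in². φR_n = 0.75 × 84 × 0.99402 × 5 × 1 = 313.1 kips.
Bearing (0.75 in plate, F_u = 65 ksi): end bolts L_c = 1.875 − 1.25/2 = 1.25, R_n = min(1.2×1.25×0.75×65, 2.4×1.125×0.75×65) = 73.125 kips/bolt; interior L_c = 4.5 − 1.25 = 3.25, R_n = 131.63 kips/bolt. φR_n = 0.75 × (1×73.125 + 4×131.63) = 449.7 kips.
Tension yield (gross): A_g = 5.875×0.75 = 4.4063 in². φR_n = 0.90 × 50 × 4.4063 = 198.3 kips.
Block shear: shear path 1×[1.875+4×4.5] = 1×19.875 in, A_gv = 14.906, A_nv = 1×(19.875 − 4.5×1.3125)×0.75 = 10.477 in²; tension to near edge: (2.1875 − 0.5×1.3125)×0.75 = 1.1484 in². R_n = min(0.6×65×10.477, 0.6×50×14.906) + 1.0×65×1.1484 = min(408.6, 447.18) + 74.646 = 483.25 kips. φR_n = 0.75 × 483.25 = 362.4 kips.
Governing: min(313.1, 449.7, 198.3, 362.4) = 198.3 kips → gross-section yield.

198.3 kips (gross-section yield governs)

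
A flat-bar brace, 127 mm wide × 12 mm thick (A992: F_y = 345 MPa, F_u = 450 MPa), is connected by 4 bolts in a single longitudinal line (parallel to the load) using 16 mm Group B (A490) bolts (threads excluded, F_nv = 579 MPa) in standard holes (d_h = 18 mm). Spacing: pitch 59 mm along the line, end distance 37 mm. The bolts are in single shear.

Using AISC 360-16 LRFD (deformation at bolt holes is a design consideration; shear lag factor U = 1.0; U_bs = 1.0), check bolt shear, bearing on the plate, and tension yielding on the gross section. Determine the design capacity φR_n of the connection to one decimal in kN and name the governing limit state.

349.2 kN (bolt shear governs)

Bolt shear: A_b = π(16)²/4 = 201.06 mm². φR_n = 0.75 × 579 × 201.06 × 4 × 1 = 349.2 kN.
Bearing (12 mm plate, F_u = 450 MPa): end bolts L_c = 37 − 18/2 = 28, R_n = min(1.2×28×12×450, 2.4×16×12×450) = 181.44 kN/bolt; interior L_c = 59 − 18 = 41, R_n = 207.36 kN/bolt. φR_n = 0.75 × (1×181.44 + 3×207.36) = 602.6 kN.
Tension yield (gross): A_g = 127×12 = 1524 mm². φR_n = 0.90 × 345 × 1524 = 473.2 kN.
Governing: min(349.2, 602.6, 473.2) = 349.2 kN → bolt shear.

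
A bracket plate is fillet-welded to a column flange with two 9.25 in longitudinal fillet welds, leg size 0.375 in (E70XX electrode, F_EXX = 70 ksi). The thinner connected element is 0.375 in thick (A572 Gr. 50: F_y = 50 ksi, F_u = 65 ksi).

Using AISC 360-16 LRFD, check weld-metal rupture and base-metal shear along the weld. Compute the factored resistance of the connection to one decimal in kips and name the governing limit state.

Weld metal: throat = 0.707×0.375 = 0.26513 in, L = 2×9.25 = 18.5 in. φR_n = 0.75 × 0.6 × 70 × 0.26513 × 18.5 = 154.5 kips.
Base metal shear (0.375 in plate): yield φR_n = 1.0×0.6×50×0.375×18.5 = 208.1 kips; rupture φR_n = 0.75×0.6×65×0.375×18.5 = 202.9 kips; take 202.9 kips (rupture).
Governing: min(154.5, 202.9) = 154.5 kips → weld metal.

154.5 kips (weld metal governs)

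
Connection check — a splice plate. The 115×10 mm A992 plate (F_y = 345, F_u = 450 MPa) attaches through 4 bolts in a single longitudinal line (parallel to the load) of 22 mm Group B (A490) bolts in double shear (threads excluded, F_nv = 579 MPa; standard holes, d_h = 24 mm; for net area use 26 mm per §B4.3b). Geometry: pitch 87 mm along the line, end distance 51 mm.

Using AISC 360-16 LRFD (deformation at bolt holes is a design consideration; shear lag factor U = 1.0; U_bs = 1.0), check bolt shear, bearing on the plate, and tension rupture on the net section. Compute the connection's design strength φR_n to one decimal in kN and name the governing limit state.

300.4 kN (net-section rupture governs)

Bolt shear: A_b = π(22)²/4 = 380.13 mm². φR_n = 0.75 × 579 × 380.13 × 4 × 2 = 1320.6 kN.
Bearing (10 mm plate, F_u = 450 MPa): end bolts L_c = 51 − 24/2 = 39, R_n = min(1.2×39×10×450, 2.4×22×10×450) = 210.6 kN/bolt; interior L_c = 87 − 24 = 63, R_n = 237.6 kN/bolt. φR_n = 0.75 × (1×210.6 + 3×237.6) = 692.6 kN.
Tension rupture (net): A_n = (115 − 1×26)×10 = 890 mm² (U = 1.0, A_e = A_n). φR_n = 0.75 × 450 × 890 = 300.4 kN.
Governing: min(1320.6, 692.6, 300.4) = 300.4 kN → net-section rupture.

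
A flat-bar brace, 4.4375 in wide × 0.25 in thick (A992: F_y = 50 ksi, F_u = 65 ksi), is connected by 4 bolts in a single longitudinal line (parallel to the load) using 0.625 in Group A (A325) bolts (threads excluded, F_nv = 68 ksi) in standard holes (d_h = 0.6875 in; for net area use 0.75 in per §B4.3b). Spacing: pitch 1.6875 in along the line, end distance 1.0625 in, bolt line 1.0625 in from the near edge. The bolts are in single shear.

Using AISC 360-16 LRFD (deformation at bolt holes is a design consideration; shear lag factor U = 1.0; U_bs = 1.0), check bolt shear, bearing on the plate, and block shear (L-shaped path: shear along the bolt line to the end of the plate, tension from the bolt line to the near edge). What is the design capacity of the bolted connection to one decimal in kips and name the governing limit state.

34.0 kips (block shear governs)

Bolt shear: A_b = π(0.625)²/4 = 0.3068 in². φR_n = 0.75 × 68 × 0.3068 × 4 × 1 = 62.6 kips.
Bearing (0.25 in plate, F_u = 65 ksi): end bolts L_c = 1.0625 − 0.6875/2 = 0.71875, R_n = min(1.2×0.71875×0.25×65, 2.4×0.625×0.25×65) = 14.016 kips/bolt; interior L_c = 1.6875 − 0.6875 = 1, R_n = 19.5 kips/bolt. φR_n = 0.75 × (1×14.016 + 3×19.5) = 54.4 kips.
Block shear: shear path 1×[1.0625+3×1.6875] = 1×6.125 in, A_gv = 1.5313, A_nv = 1×(6.125 − 3.5×0.75)×0.25 = 0.875 in²; tension to near edge: (1.0625 − 0.5×0.75)×0.25 = 0.17188 in². R_n = min(0.6×65×0.875, 0.6×50×1.5313) + 1.0×65×0.17188 = min(34.125, 45.939) + 11.172 = 45.297 kips. φR_n = 0.75 × 45.297 = 34.0 kips.
Governing: min(62.6, 54.4, 34.0) = 34.0 kips → block shear.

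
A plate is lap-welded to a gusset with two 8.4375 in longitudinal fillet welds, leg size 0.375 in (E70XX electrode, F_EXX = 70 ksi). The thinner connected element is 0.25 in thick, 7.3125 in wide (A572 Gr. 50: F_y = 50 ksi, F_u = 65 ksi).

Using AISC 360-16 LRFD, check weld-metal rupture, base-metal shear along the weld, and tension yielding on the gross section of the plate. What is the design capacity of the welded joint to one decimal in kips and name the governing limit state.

Weld metal: throat = 0.707×0.375 = 0.26513 in, L = 2×8.4375 = 16.875 in. φR_n = 0.75 × 0.6 × 70 × 0.26513 × 16.875 = 140.9 kips.
Base metal shear (0.25 in plate): yield φR_n = 1.0×0.6×50×0.25×16.875 = 126.6 kips; rupture φR_n = 0.75×0.6×65×0.25×16.875 = 123.4 kips; take 123.4 kips (rupture).
Tension yield (gross): A_g = 7.3125×0.25 = 1.8281 in². φR_n = 0.90 × 50 × 1.8281 = 82.3 kips.
Governing: min(140.9, 123.4, 82.3) = 82.3 kips → gross-section yield.

82.3 kips (gross-section yield governs)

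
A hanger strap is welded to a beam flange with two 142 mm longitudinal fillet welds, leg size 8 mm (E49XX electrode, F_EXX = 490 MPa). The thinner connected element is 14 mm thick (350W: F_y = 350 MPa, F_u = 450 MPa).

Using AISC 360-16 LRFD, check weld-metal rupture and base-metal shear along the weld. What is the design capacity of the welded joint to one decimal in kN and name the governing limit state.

Weld metal: throat = 0.707×8 = 5.656 mm, L = 2×142 = 284 mm. φR_n = 0.75 × 0.6 × 490 × 5.656 × 284 = 354.2 kN.
Base metal shear (14 mm plate): yield φR_n = 1.0×0.6×350×14×284 = 835.0 kN; rupture φR_n = 0.75×0.6×450×14×284 = 805.1 kN; take 805.1 kN (rupture).
Governing: min(354.2, 805.1) = 354.2 kN → weld metal.

354.2 kN (weld metal governs)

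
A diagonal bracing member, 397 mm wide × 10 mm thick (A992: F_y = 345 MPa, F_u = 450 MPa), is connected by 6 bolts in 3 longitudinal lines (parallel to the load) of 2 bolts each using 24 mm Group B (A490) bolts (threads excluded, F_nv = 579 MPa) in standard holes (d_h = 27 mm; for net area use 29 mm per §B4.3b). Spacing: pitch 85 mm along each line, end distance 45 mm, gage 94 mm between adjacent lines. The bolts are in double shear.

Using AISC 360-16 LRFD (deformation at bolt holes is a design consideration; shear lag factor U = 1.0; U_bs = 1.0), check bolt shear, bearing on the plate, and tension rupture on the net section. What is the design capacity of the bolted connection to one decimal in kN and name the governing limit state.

965.9 kN (bearing governs)

Bolt shear: A_b = π(24)²/4 = 452.39 mm². φR_n = 0.75 × 579 × 452.39 × 6 × 2 = 2357.4 kN.
Bearing (10 mm plate, F_u = 450 MPa): end bolts L_c = 45 − 27/2 = 31.5, R_n = min(1.2×31.5×10×450, 2.4×24×10×450) = 170.1 kN/bolt; interior L_c = 85 − 27 = 58, R_n = 259.2 kN/bolt. φR_n = 0.75 × (3×170.1 + 3×259.2) = 965.9 kN.
Tension rupture (net): A_n = (397 − 3×29)×10 = 3100 mm² (U = 1.0, A_e = A_n). φR_n = 0.75 × 450 × 3100 = 1046.3 kN.
Governing: min(2357.4, 965.9, 1046.3) = 965.9 kN → bearing.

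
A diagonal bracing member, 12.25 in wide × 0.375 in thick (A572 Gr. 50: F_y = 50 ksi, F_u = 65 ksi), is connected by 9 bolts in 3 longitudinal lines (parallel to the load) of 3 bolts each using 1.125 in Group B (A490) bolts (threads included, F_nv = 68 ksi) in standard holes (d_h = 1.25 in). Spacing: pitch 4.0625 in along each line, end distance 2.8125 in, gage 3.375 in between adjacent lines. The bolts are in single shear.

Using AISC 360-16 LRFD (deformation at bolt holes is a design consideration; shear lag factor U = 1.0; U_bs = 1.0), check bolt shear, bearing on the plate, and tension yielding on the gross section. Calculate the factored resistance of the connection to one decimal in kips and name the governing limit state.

Bolt shear: A_b = π(1.125)²/4 = 0.99402 in². φR_n = 0.75 × 68 × 0.99402 × 9 × 1 = 456.3 kips.
Bearing (0.375 in plate, F_u = 65 ksi): end bolts L_c = 2.8125 − 1.25/2 = 2.1875, R_n = min(1.2×2.1875×0.375×65, 2.4×1.125×0.375×65) = 63.984 kips/bolt; interior L_c = 4.0625 − 1.25 = 2.8125, R_n = 65.813 kips/bolt. φR_n = 0.75 × (3×63.984 + 6×65.813) = 440.1 kips.
Tension yield (gross): A_g = 12.25×0.375 = 4.5938 in². φR_n = 0.90 × 50 × 4.5938 = 206.7 kips.
Governing: min(456.3, 440.1, 206.7) = 206.7 kips → gross-section yield.

206.7 kips (gross-section yield governs)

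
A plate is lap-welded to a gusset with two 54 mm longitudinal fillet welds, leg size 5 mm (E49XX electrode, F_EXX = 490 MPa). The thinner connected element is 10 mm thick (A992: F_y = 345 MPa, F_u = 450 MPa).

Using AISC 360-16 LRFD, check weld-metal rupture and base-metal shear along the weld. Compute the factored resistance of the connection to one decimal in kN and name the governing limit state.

Weld metal: throat = 0.707×5 = 3.535 mm, L = 2×54 = 108 mm. φR_n = 0.75 × 0.6 × 490 × 3.535 × 108 = 84.2 kN.
Base metal shear (10 mm plate): yield φR_n = 1.0×0.6×345×10×108 = 223.6 kN; rupture φR_n = 0.75×0.6×450×10×108 = 218.7 kN; take 218.7 kN (rupture).
Governing: min(84.2, 218.7) = 84.2 kN → weld metal.

84.2 kN (weld metal governs)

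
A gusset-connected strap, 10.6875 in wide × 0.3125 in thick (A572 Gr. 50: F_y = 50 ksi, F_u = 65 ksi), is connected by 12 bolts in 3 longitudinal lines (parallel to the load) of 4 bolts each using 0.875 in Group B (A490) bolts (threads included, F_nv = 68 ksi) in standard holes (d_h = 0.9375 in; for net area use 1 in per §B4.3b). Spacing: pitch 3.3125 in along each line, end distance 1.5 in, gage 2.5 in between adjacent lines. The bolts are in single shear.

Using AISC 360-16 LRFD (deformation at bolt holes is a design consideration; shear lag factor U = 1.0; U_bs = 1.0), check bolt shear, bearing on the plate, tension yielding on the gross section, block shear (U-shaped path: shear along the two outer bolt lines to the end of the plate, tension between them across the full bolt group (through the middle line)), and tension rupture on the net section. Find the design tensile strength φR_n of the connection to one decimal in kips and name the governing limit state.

117.1 kips (net-section rupture governs)

Bolt shear: A_b = π(0.875)²/4 = 0.60132 in². φR_n = 0.75 × 68 × 0.60132 × 12 × 1 = 368.0 kips.
Bearing (0.3125 in plate, F_u = 65 ksi): end bolts L_c = 1.5 − 0.9375/2 = 1.03125, R_n = min(1.2×1.03125×0.3125×65, 2.4×0.875×0.3125×65) = 25.137 kips/bolt; interior L_c = 3.3125 − 0.9375 = 2.375, R_n = 42.656 kips/bolt. φR_n = 0.75 × (3×25.137 + 9×42.656) = 344.5 kips.
Tension yield (gross): A_g = 10.6875×0.3125 = 3.3398 in². φR_n = 0.90 × 50 × 3.3398 = 150.3 kips.
Block shear: shear path 2×[1.5+3×3.3125] = 2×11.4375 in, A_gv = 7.1484, A_nv = 2×(11.4375 − 3.5×1)×0.3125 = 4.9609 in²; tension across gage: (5 − 2×1)×0.3125 = 0.9375 in². R_n = min(0.6×65×4.9609, 0.6×50×7.1484) + 1.0×65×0.9375 = min(193.48, 214.45) + 60.938 = 254.42 kips. φR_n = 0.75 × 254.42 = 190.8 kips.
Tension rupture (net): A_n = (10.6875 − 3×1)×0.3125 = 2.4023 in² (U = 1.0, A_e = A_n). φR_n = 0.75 × 65 × 2.4023 = 117.1 kips.
Governing: min(368.0, 344.5, 150.3, 190.8, 117.1) = 117.1 kips → net-section rupture.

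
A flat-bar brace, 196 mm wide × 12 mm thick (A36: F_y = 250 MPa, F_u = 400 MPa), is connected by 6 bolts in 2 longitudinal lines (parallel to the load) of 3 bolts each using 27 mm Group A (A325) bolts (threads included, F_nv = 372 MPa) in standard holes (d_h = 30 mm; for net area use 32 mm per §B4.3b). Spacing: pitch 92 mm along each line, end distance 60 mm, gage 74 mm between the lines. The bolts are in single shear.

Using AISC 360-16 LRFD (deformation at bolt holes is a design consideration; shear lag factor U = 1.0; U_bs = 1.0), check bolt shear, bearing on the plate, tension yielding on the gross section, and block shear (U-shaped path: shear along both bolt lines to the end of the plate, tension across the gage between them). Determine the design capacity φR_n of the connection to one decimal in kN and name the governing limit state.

529.2 kN (gross-section yield governs)

Bolt shear: A_b = π(27)²/4 = 572.56 mm². φR_n = 0.75 × 372 × 572.56 × 6 × 1 = 958.5 kN.
Bearing (12 mm plate, F_u = 400 MPa): end bolts L_c = 60 − 30/2 = 45, R_n = min(1.2×45×12×400, 2.4×27×12×400) = 259.2 kN/bolt; interior L_c = 92 − 30 = 62, R_n = 311.04 kN/bolt. φR_n = 0.75 × (2×259.2 + 4×311.04) = 1321.9 kN.
Tension yield (gross): A_g = 196×12 = 2352 mm². φR_n = 0.90 × 250 × 2352 = 529.2 kN.
Block shear: shear path 2×[60+2×92] = 2×244 mm, A_gv = 5856, A_nv = 2×(244 − 2.5×32)×12 = 3936 mm²; tension across gage: (74 − 1×32)×12 = 504 mm². R_n = min(0.6×400×3936, 0.6×250×5856) + 1.0×400×504 = min(944.64, 878.4) + 201.6 = 1080 kN. φR_n = 0.75 × 1080 = 810.0 kN.
Governing: min(958.5, 1321.9, 529.2, 810.0) = 529.2 kN → gross-section yield.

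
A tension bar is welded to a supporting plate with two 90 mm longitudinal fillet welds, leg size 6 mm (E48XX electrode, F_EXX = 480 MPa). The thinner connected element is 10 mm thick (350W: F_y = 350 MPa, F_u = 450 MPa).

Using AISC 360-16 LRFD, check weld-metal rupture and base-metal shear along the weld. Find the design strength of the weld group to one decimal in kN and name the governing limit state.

Weld metal: throat = 0.707×6 = 4.242 mm, L = 2×90 = 180 mm. φR_n = 0.75 × 0.6 × 480 × 4.242 × 180 = 164.9 kN.
Base metal shear (10 mm plate): yield φR_n = 1.0×0.6×350×10×180 = 378.0 kN; rupture φR_n = 0.75×0.6×450×10×180 = 364.5 kN; take 364.5 kN (rupture).
Governing: min(164.9, 364.5) = 164.9 kN → weld metal.

164.9 kN (weld metal governs)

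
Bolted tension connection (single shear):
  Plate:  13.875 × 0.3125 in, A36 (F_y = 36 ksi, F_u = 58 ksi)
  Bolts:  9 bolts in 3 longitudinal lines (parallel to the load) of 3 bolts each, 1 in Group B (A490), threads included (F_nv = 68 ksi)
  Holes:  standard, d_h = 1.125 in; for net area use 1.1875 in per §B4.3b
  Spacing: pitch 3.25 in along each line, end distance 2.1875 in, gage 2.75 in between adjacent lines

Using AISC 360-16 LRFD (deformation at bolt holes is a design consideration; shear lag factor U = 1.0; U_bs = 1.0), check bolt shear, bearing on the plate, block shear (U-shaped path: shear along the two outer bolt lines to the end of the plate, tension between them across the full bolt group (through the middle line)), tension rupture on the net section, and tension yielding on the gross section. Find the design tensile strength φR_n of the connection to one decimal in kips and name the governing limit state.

130.4 kips (block shear governs)

Bolt shear: A_b = π(1)²/4 = 0.7854 in². φR_n = 0.75 × 68 × 0.7854 × 9 × 1 = 360.5 kips.
Bearing (0.3125 in plate, F_u = 58 ksi): end bolts L_c = 2.1875 − 1.125/2 = 1.625, R_n = min(1.2×1.625×0.3125×58, 2.4×1×0.3125×58) = 35.344 kips/bolt; interior L_c = 3.25 − 1.125 = 2.125, R_n = 43.5 kips/bolt. φR_n = 0.75 × (3×35.344 + 6×43.5) = 275.3 kips.
Block shear: shear path 2×[2.1875+2×3.25] = 2×8.6875 in, A_gv = 5.4297, A_nv = 2×(8.6875 − 2.5×1.1875)×0.3125 = 3.5742 in²; tension across gage: (5.5 − 2×1.1875)×0.3125 = 0.97656 in². R_n = min(0.6×58×3.5742, 0.6×36×5.4297) + 1.0×58×0.97656 = min(124.38, 117.28) + 56.64 = 173.92 kips. φR_n = 0.75 × 173.92 = 130.4 kips.
Tension rupture (net): A_n = (13.875 − 3×1.1875)×0.3125 = 3.2227 in² (U = 1.0, A_e = A_n). φR_n = 0.75 × 58 × 3.2227 = 140.2 kips.
Tension yield (gross): A_g = 13.875×0.3125 = 4.3359 in². φR_n = 0.90 × 36 × 4.3359 = 140.5 kips.
Governing: min(360.5, 275.3, 130.4, 140.2, 140.5) = 130.4 kips → block shear.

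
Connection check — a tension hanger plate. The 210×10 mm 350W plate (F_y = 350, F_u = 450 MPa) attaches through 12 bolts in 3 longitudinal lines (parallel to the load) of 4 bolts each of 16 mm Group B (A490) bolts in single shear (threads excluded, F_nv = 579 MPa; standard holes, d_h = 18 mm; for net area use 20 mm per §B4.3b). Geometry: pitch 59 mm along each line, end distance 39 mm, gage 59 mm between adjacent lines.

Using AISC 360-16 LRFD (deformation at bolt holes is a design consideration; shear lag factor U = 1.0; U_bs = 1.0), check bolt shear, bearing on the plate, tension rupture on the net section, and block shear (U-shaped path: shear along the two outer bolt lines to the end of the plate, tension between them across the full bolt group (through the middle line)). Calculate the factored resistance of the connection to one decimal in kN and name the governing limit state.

Bolt shear: A_b = π(16)²/4 = 201.06 mm². φR_n = 0.75 × 579 × 201.06 × 12 × 1 = 1047.7 kN.
Bearing (10 mm plate, F_u = 450 MPa): end bolts L_c = 39 − 18/2 = 30, R_n = min(1.2×30×10×450, 2.4×16×10×450) = 162 kN/bolt; interior L_c = 59 − 18 = 41, R_n = 172.8 kN/bolt. φR_n = 0.75 × (3×162 + 9×172.8) = 1530.9 kN.
Tension rupture (net): A_n = (210 − 3×20)×10 = 1500 mm² (U = 1.0, A_e = A_n). φR_n = 0.75 × 450 × 1500 = 506.3 kN.
Block shear: shear path 2×[39+3×59] = 2×216 mm, A_gv = 4320, A_nv = 2×(216 − 3.5×20)×10 = 2920 mm²; tension across gage: (118 − 2×20)×10 = 780 mm². R_n = min(0.6×450×2920, 0.6×350×4320) + 1.0×450×780 = min(788.4, 907.2) + 351 = 1139.4 kN. φR_n = 0.75 × 1139.4 = 854.6 kN.
Governing: min(1047.7, 1530.9, 506.3, 854.6) = 506.3 kN → net-section rupture.

506.3 kN (net-section rupture governs)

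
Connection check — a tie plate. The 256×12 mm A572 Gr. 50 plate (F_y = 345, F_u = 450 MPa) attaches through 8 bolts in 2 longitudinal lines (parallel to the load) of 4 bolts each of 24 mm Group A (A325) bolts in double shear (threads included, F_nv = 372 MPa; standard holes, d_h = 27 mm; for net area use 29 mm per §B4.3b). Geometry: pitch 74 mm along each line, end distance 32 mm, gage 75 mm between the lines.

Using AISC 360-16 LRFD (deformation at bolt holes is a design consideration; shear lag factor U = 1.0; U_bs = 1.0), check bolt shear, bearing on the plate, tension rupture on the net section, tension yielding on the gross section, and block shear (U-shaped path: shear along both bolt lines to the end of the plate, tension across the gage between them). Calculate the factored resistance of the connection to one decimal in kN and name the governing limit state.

Bolt shear: A_b = π(24)²/4 = 452.39 mm². φR_n = 0.75 × 372 × 452.39 × 8 × 2 = 2019.5 kN.
Bearing (12 mm plate, F_u = 450 MPa): end bolts L_c = 32 − 27/2 = 18.5, R_n = min(1.2×18.5×12×450, 2.4×24×12×450) = 119.88 kN/bolt; interior L_c = 74 − 27 = 47, R_n = 304.56 kN/bolt. φR_n = 0.75 × (2×119.88 + 6×304.56) = 1550.3 kN.
Tension rupture (net): A_n = (256 − 2×29)×12 = 2376 mm² (U = 1.0, A_e = A_n). φR_n = 0.75 × 450 × 2376 = 801.9 kN.
Tension yield (gross): A_g = 256×12 = 3072 mm². φR_n = 0.90 × 345 × 3072 = 953.9 kN.
Block shear: shear path 2×[32+3×74] = 2×254 mm, A_gv = 6096, A_nv = 2×(254 − 3.5×29)×12 = 3660 mm²; tension across gage: (75 − 1×29)×12 = 552 mm². R_n = min(0.6×450×3660, 0.6×345×6096) + 1.0×450×552 = min(988.2, 1261.9) + 248.4 = 1236.6 kN. φR_n = 0.75 × 1236.6 = 927.5 kN.
Governing: min(2019.5, 1550.3, 801.9, 953.9, 927.5) = 801.9 kN → net-section rupture.

801.9 kN (net-section rupture governs)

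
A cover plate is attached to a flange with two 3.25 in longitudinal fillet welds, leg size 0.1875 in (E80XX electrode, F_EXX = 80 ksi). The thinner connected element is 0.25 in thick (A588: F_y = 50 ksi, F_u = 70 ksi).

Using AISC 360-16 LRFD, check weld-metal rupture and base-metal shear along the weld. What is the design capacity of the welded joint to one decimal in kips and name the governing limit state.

31.0 kips (weld metal governs)

Weld metal: throat = 0.707×0.1875 = 0.13256 in, L = 2×3.25 = 6.5 in. φR_n = 0.75 × 0.6 × 80 × 0.13256 × 6.5 = 31.0 kips.
Base metal shear (0.25 in plate): yield φR_n = 1.0×0.6×50×0.25×6.5 = 48.8 kips; rupture φR_n = 0.75×0.6×70×0.25×6.5 = 51.2 kips; take 48.8 kips (yield).
Governing: min(31.0, 48.8) = 31.0 kips → weld metal.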